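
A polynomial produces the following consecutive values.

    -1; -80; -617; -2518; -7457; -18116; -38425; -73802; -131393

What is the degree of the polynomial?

D1: -79, -537, -1901, -4939, -10659, -20309, -35377, -57591
D2: -458, -1364, -3038, -5720, -9650, -15068, -22214
D3: -906, -1674, -2682, -3930, -5418, -7146
D4: -768, -1008, -1248, -1488, -1728
D5: -240, -240, -240, -240
The fifth differences are constant, so the polynomial has degree 5.

5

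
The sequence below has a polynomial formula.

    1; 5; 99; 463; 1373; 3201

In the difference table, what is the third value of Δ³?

372

D1: 4, 94, 364, 910, 1828
D2: 90, 270, 546, 918
D3: 180, 276, 372
D4: 96, 96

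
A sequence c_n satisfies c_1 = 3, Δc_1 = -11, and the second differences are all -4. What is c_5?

Build the table forward from the leading diagonal:
Second differences: -4  -4  -4  -4  -4
First differences: -11  -15  -19  -23  -27
c: 3  -8  -23  -42  -65

-65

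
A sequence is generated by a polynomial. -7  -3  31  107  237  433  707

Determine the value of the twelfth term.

D1: 4, 34, 76, 130, 196, 274
D2: 30, 42, 54, 66, 78
D3: 12, 12, 12, 12
The third differences are constant (12).
78 + 12 = 90;  274 + 90 = 364;  707 + 364 = 1071
90 + 12 = 102;  364 + 102 = 466;  1071 + 466 = 1537
102 + 12 = 114;  466 + 114 = 580;  1537 + 580 = 2117
114 + 12 = 126;  580 + 126 = 706;  2117 + 706 = 2823
126 + 12 = 138;  706 + 138 = 844;  2823 + 844 = 3667

3667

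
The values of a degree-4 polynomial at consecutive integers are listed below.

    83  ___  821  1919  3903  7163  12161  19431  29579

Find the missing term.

291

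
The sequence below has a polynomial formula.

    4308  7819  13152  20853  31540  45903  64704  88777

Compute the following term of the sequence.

119028

D1: 3511, 5333, 7701, 10687, 14363, 18801, 24073
D2: 1822, 2368, 2986, 3676, 4438, 5272
D3: 546, 618, 690, 762, 834
D4: 72, 72, 72, 72
The fourth differences are constant (72).
834 + 72 = 906;  5272 + 906 = 6178;  24073 + 6178 = 30251;  88777 + 30251 = 119028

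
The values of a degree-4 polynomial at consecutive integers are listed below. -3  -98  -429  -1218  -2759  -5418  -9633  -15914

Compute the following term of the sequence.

-24843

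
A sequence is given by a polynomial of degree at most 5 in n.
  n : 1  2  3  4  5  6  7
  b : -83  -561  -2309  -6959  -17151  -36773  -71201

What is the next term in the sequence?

-127539

Δ: -478, -1748, -4650, -10192, -19622, -34428
Δ²: -1270, -2902, -5542, -9430, -14806
Δ³: -1632, -2640, -3888, -5376
Δ⁴: -1008, -1248, -1488
Δ⁵: -240, -240
Fifth differences constant at -240.
-1488 − 240 = -1728;  -5376 − 1728 = -7104;  -14806 − 7104 = -21910;  -34428 − 21910 = -56338;  -71201 − 56338 = -127539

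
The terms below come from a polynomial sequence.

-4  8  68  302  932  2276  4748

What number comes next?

12, 60, 234, 630, 1344, 2472
48, 174, 396, 714, 1128
126, 222, 318, 414
96, 96, 96
The fourth differences are constant (96).
414 + 96 = 510;  1128 + 510 = 1638;  2472 + 1638 = 4110;  4748 + 4110 = 8858

8858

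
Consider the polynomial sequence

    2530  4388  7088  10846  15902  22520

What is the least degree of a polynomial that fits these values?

1858, 2700, 3758, 5056, 6618
842, 1058, 1298, 1562
216, 240, 264
24, 24
The fourth differences are constant, so the polynomial has degree 4.

4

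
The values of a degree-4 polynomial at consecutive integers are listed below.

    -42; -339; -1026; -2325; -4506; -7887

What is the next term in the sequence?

-12834

-297 , -687 , -1299 , -2181 , -3381
-390 , -612 , -882 , -1200
-222 , -270 , -318
-48 , -48
Fourth differences constant at -48.
-318 − 48 = -366;  -1200 − 366 = -1566;  -3381 − 1566 = -4947;  -7887 − 4947 = -12834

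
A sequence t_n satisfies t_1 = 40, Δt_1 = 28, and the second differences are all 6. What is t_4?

142

Build the table forward from the leading diagonal:
D2: 6, 6, 6, 6
D1: 28, 34, 40, 46
t: 40, 68, 102, 142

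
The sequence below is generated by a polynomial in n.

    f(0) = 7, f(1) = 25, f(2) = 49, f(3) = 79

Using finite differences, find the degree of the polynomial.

18, 24, 30
6, 6
The second differences are constant, so the polynomial has degree 2.

2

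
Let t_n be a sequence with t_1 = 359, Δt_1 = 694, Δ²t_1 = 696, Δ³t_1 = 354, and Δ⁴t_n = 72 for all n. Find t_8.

34743

Build the table forward from the leading diagonal:
Fourth differences: 72  72  72  72  72  72  72  72
Third differences: 354  426  498  570  642  714  786  858
Second differences: 696  1050  1476  1974  2544  3186  3900  4686
First differences: 694  1390  2440  3916  5890  8434  11620  15520
t: 359  1053  2443  4883  8799  14689  23123  34743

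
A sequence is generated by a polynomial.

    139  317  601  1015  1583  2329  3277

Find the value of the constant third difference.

24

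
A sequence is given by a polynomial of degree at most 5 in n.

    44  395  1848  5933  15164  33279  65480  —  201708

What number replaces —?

118673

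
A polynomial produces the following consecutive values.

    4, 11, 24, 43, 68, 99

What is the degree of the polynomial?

D1: 7, 13, 19, 25, 31
D2: 6, 6, 6, 6
The second differences are constant, so the polynomial has degree 2.

2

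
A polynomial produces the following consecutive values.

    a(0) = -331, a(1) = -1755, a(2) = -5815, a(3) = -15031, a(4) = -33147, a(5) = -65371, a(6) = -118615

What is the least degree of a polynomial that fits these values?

5

D1: -1424, -4060, -9216, -18116, -32224, -53244
D2: -2636, -5156, -8900, -14108, -21020
D3: -2520, -3744, -5208, -6912
D4: -1224, -1464, -1704
D5: -240, -240
The fifth differences are constant, so the polynomial has degree 5.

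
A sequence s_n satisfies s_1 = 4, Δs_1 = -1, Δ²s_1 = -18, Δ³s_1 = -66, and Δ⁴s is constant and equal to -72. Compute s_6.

Build the table forward from the leading diagonal:
Δ⁴: -72  -72  -72  -72  -72  -72
Δ³: -66  -138  -210  -282  -354  -426
Δ²: -18  -84  -222  -432  -714  -1068
Δ: -1  -19  -103  -325  -757  -1471
s: 4  3  -16  -119  -444  -1201

-1201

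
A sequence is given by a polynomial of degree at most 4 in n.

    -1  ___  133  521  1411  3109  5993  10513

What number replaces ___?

Using the last 6 terms:
D1: 388, 890, 1698, 2884, 4520
D2: 502, 808, 1186, 1636
D3: 306, 378, 450
D4: 72, 72
Constant fourth difference = 72.
Extend backward: 306 − 72 = 234;  502 − 234 = 268;  388 − 268 = 120;  133 − 120 = 13

13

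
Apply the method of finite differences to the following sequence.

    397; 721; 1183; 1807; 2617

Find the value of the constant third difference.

First differences: 324, 462, 624, 810
Second differences: 138, 162, 186
Third differences: 24, 24

24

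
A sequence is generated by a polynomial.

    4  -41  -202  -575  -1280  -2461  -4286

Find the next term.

-6947

First differences: -45 , -161 , -373 , -705 , -1181 , -1825
Second differences: -116 , -212 , -332 , -476 , -644
Third differences: -96 , -120 , -144 , -168
Fourth differences: -24 , -24 , -24
Fourth differences constant at -24.
-168 − 24 = -192;  -644 − 192 = -836;  -1825 − 836 = -2661;  -4286 − 2661 = -6947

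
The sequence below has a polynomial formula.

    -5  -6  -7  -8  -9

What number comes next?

First differences: -1, -1, -1, -1
First differences constant at -1.
-9 − 1 = -10

-10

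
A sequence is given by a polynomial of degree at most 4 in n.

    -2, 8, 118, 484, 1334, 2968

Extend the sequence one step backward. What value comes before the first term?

4

Δ: 10, 110, 366, 850, 1634
Δ²: 100, 256, 484, 784
Δ³: 156, 228, 300
Δ⁴: 72, 72
The fourth differences are constant at 72.
Work back: 156 − 72 = 84;  100 − 84 = 16;  10 − 16 = -6;  -2 + 6 = 4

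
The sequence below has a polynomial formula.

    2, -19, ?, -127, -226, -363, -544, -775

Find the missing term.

Using the last 5 terms:
-99, -137, -181, -231
-38, -44, -50
-6, -6
Constant third difference = -6.
Extend backward: -38 + 6 = -32;  -99 + 32 = -67;  -127 + 67 = -60

-60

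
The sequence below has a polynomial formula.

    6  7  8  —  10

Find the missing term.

Using the first 3 terms:
1, 1
Constant first difference = 1.
Extend forward: 8 + 1 = 9

9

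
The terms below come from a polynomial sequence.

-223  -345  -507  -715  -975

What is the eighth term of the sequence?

Δ: -122  -162  -208  -260
Δ²: -40  -46  -52
Δ³: -6  -6
The third differences are constant (-6).
-52 − 6 = -58;  -260 − 58 = -318;  -975 − 318 = -1293
-58 − 6 = -64;  -318 − 64 = -382;  -1293 − 382 = -1675
-64 − 6 = -70;  -382 − 70 = -452;  -1675 − 452 = -2127

-2127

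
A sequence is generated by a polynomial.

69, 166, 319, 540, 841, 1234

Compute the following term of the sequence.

First differences: 97  153  221  301  393
Second differences: 56  68  80  92
Third differences: 12  12  12
Third differences constant at 12.
92 + 12 = 104;  393 + 104 = 497;  1234 + 497 = 1731

1731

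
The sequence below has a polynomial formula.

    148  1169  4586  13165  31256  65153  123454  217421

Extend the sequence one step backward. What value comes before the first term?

-19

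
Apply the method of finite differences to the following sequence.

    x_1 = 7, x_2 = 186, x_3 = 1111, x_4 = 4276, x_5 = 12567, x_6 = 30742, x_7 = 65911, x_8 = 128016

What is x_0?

-8

First differences: 179, 925, 3165, 8291, 18175, 35169, 62105
Second differences: 746, 2240, 5126, 9884, 16994, 26936
Third differences: 1494, 2886, 4758, 7110, 9942
Fourth differences: 1392, 1872, 2352, 2832
Fifth differences: 480, 480, 480
The fifth differences are constant at 480.
Work back: 1392 − 480 = 912;  1494 − 912 = 582;  746 − 582 = 164;  179 − 164 = 15;  7 − 15 = -8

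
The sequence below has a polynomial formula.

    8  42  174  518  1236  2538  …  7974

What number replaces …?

4682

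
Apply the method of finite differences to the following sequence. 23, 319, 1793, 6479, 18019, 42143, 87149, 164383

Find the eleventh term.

758713

D1: 296, 1474, 4686, 11540, 24124, 45006, 77234
D2: 1178, 3212, 6854, 12584, 20882, 32228
D3: 2034, 3642, 5730, 8298, 11346
D4: 1608, 2088, 2568, 3048
D5: 480, 480, 480
The fifth differences are constant (480).
3048 + 480 = 3528;  11346 + 3528 = 14874;  32228 + 14874 = 47102;  77234 + 47102 = 124336;  164383 + 124336 = 288719
3528 + 480 = 4008;  14874 + 4008 = 18882;  47102 + 18882 = 65984;  124336 + 65984 = 190320;  288719 + 190320 = 479039
4008 + 480 = 4488;  18882 + 4488 = 23370;  65984 + 23370 = 89354;  190320 + 89354 = 279674;  479039 + 279674 = 758713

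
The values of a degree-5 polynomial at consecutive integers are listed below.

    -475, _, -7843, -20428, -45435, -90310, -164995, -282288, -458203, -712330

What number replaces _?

-2370

Using the last 8 terms:
D1: -12585  -25007  -44875  -74685  -117293  -175915  -254127
D2: -12422  -19868  -29810  -42608  -58622  -78212
D3: -7446  -9942  -12798  -16014  -19590
D4: -2496  -2856  -3216  -3576
D5: -360  -360  -360
Constant fifth difference = -360.
Extend backward: -2496 + 360 = -2136;  -7446 + 2136 = -5310;  -12422 + 5310 = -7112;  -12585 + 7112 = -5473;  -7843 + 5473 = -2370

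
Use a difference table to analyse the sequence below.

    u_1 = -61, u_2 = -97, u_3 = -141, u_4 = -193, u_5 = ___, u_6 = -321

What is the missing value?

Using the first 4 terms:
Δ: -36, -44, -52
Δ²: -8, -8
Constant second difference = -8.
Extend forward: -52 − 8 = -60;  -193 − 60 = -253

-253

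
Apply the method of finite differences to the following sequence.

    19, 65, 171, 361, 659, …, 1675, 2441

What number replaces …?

Using the first 5 terms:
D1: 46  106  190  298
D2: 60  84  108
D3: 24  24
Constant third difference = 24.
Extend forward: 108 + 24 = 132;  298 + 132 = 430;  659 + 430 = 1089

1089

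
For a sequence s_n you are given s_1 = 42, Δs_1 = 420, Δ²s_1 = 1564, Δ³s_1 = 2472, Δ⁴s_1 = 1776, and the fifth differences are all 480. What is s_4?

8466

Build the table forward from the leading diagonal:
D5: 480, 480, 480, 480
D4: 1776, 2256, 2736, 3216
D3: 2472, 4248, 6504, 9240
D2: 1564, 4036, 8284, 14788
D1: 420, 1984, 6020, 14304
s: 42, 462, 2446, 8466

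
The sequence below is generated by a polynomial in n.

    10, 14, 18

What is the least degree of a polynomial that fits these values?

1

Δ: 4, 4
The first differences are constant, so the polynomial has degree 1.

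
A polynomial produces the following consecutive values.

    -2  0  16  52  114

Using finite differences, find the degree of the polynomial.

Δ: 2, 16, 36, 62
Δ²: 14, 20, 26
Δ³: 6, 6
The third differences are constant, so the polynomial has degree 3.

3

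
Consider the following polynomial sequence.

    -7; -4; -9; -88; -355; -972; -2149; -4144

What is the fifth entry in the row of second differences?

-560

Δ: 3, -5, -79, -267, -617, -1177, -1995
Δ²: -8, -74, -188, -350, -560, -818
Δ³: -66, -114, -162, -210, -258
Δ⁴: -48, -48, -48, -48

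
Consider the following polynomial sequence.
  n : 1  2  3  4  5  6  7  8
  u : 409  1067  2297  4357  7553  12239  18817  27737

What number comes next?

658 , 1230 , 2060 , 3196 , 4686 , 6578 , 8920
572 , 830 , 1136 , 1490 , 1892 , 2342
258 , 306 , 354 , 402 , 450
48 , 48 , 48 , 48
Constant fourth difference = 48, so extend:
450 + 48 = 498;  2342 + 498 = 2840;  8920 + 2840 = 11760;  27737 + 11760 = 39497

39497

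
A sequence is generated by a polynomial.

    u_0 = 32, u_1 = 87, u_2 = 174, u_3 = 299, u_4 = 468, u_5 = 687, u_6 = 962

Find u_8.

Δ: 55 , 87 , 125 , 169 , 219 , 275
Δ²: 32 , 38 , 44 , 50 , 56
Δ³: 6 , 6 , 6 , 6
Constant third difference = 6, so extend:
56 + 6 = 62;  275 + 62 = 337;  962 + 337 = 1299
62 + 6 = 68;  337 + 68 = 405;  1299 + 405 = 1704

1704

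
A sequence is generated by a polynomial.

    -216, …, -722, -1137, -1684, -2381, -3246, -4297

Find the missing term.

-421

Using the last 6 terms:
-415  -547  -697  -865  -1051
-132  -150  -168  -186
-18  -18  -18
Constant third difference = -18.
Extend backward: -132 + 18 = -114;  -415 + 114 = -301;  -722 + 301 = -421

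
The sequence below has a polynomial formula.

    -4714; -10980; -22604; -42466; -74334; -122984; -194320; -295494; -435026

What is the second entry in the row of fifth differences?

-120

Δ: -6266, -11624, -19862, -31868, -48650, -71336, -101174, -139532
Δ²: -5358, -8238, -12006, -16782, -22686, -29838, -38358
Δ³: -2880, -3768, -4776, -5904, -7152, -8520
Δ⁴: -888, -1008, -1128, -1248, -1368
Δ⁵: -120, -120, -120, -120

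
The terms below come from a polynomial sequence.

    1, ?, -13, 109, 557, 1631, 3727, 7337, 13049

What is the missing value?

-13

Using the last 7 terms:
First differences: 122  448  1074  2096  3610  5712
Second differences: 326  626  1022  1514  2102
Third differences: 300  396  492  588
Fourth differences: 96  96  96
Constant fourth difference = 96.
Extend backward: 300 − 96 = 204;  326 − 204 = 122;  122 − 122 = 0;  -13 + 0 = -13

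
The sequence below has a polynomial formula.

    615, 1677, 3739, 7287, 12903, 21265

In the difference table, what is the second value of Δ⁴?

D1: 1062, 2062, 3548, 5616, 8362
D2: 1000, 1486, 2068, 2746
D3: 486, 582, 678
D4: 96, 96

96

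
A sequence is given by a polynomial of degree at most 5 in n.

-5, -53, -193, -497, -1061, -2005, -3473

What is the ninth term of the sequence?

First differences: -48  -140  -304  -564  -944  -1468
Second differences: -92  -164  -260  -380  -524
Third differences: -72  -96  -120  -144
Fourth differences: -24  -24  -24
Constant fourth difference = -24, so extend:
-144 − 24 = -168;  -524 − 168 = -692;  -1468 − 692 = -2160;  -3473 − 2160 = -5633
-168 − 24 = -192;  -692 − 192 = -884;  -2160 − 884 = -3044;  -5633 − 3044 = -8677

-8677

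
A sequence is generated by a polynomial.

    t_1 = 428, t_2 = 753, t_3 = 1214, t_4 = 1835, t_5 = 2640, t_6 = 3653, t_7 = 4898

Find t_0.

215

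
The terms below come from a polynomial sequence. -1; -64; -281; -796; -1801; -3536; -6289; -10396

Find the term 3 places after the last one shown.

-34921

First differences: -63, -217, -515, -1005, -1735, -2753, -4107
Second differences: -154, -298, -490, -730, -1018, -1354
Third differences: -144, -192, -240, -288, -336
Fourth differences: -48, -48, -48, -48
The fourth differences are constant (-48).
-336 − 48 = -384;  -1354 − 384 = -1738;  -4107 − 1738 = -5845;  -10396 − 5845 = -16241
-384 − 48 = -432;  -1738 − 432 = -2170;  -5845 − 2170 = -8015;  -16241 − 8015 = -24256
-432 − 48 = -480;  -2170 − 480 = -2650;  -8015 − 2650 = -10665;  -24256 − 10665 = -34921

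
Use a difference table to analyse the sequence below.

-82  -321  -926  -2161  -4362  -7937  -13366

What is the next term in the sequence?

-21201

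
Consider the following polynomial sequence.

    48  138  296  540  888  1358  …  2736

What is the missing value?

1968

Using the first 6 terms:
D1: 90  158  244  348  470
D2: 68  86  104  122
D3: 18  18  18
Constant third difference = 18.
Extend forward: 122 + 18 = 140;  470 + 140 = 610;  1358 + 610 = 1968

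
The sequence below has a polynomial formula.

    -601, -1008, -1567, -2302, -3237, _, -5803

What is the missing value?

-4396

Using the first 5 terms:
Δ: -407  -559  -735  -935
Δ²: -152  -176  -200
Δ³: -24  -24
Constant third difference = -24.
Extend forward: -200 − 24 = -224;  -935 − 224 = -1159;  -3237 − 1159 = -4396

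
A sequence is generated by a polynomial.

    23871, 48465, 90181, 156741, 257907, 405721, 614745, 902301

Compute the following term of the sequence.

Δ: 24594, 41716, 66560, 101166, 147814, 209024, 287556
Δ²: 17122, 24844, 34606, 46648, 61210, 78532
Δ³: 7722, 9762, 12042, 14562, 17322
Δ⁴: 2040, 2280, 2520, 2760
Δ⁵: 240, 240, 240
The fifth differences are constant (240).
2760 + 240 = 3000;  17322 + 3000 = 20322;  78532 + 20322 = 98854;  287556 + 98854 = 386410;  902301 + 386410 = 1288711

1288711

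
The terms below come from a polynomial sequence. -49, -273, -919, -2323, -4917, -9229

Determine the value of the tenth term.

-57577

First differences: -224, -646, -1404, -2594, -4312
Second differences: -422, -758, -1190, -1718
Third differences: -336, -432, -528
Fourth differences: -96, -96
The fourth differences are constant (-96).
-528 − 96 = -624;  -1718 − 624 = -2342;  -4312 − 2342 = -6654;  -9229 − 6654 = -15883
-624 − 96 = -720;  -2342 − 720 = -3062;  -6654 − 3062 = -9716;  -15883 − 9716 = -25599
-720 − 96 = -816;  -3062 − 816 = -3878;  -9716 − 3878 = -13594;  -25599 − 13594 = -39193
-816 − 96 = -912;  -3878 − 912 = -4790;  -13594 − 4790 = -18384;  -39193 − 18384 = -57577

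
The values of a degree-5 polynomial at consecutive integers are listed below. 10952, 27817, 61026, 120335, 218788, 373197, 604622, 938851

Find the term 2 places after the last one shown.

2045393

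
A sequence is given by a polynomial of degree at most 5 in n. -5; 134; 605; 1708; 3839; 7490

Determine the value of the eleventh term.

72485

D1: 139, 471, 1103, 2131, 3651
D2: 332, 632, 1028, 1520
D3: 300, 396, 492
D4: 96, 96
The fourth differences are constant (96).
492 + 96 = 588;  1520 + 588 = 2108;  3651 + 2108 = 5759;  7490 + 5759 = 13249
588 + 96 = 684;  2108 + 684 = 2792;  5759 + 2792 = 8551;  13249 + 8551 = 21800
684 + 96 = 780;  2792 + 780 = 3572;  8551 + 3572 = 12123;  21800 + 12123 = 33923
780 + 96 = 876;  3572 + 876 = 4448;  12123 + 4448 = 16571;  33923 + 16571 = 50494
876 + 96 = 972;  4448 + 972 = 5420;  16571 + 5420 = 21991;  50494 + 21991 = 72485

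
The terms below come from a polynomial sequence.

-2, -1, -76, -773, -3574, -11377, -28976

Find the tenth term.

-227009

First differences: 1, -75, -697, -2801, -7803, -17599
Second differences: -76, -622, -2104, -5002, -9796
Third differences: -546, -1482, -2898, -4794
Fourth differences: -936, -1416, -1896
Fifth differences: -480, -480
Fifth differences constant at -480.
-1896 − 480 = -2376;  -4794 − 2376 = -7170;  -9796 − 7170 = -16966;  -17599 − 16966 = -34565;  -28976 − 34565 = -63541
-2376 − 480 = -2856;  -7170 − 2856 = -10026;  -16966 − 10026 = -26992;  -34565 − 26992 = -61557;  -63541 − 61557 = -125098
-2856 − 480 = -3336;  -10026 − 3336 = -13362;  -26992 − 13362 = -40354;  -61557 − 40354 = -101911;  -125098 − 101911 = -227009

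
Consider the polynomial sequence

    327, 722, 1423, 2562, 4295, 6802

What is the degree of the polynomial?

4

Δ: 395, 701, 1139, 1733, 2507
Δ²: 306, 438, 594, 774
Δ³: 132, 156, 180
Δ⁴: 24, 24
The fourth differences are constant, so the polynomial has degree 4.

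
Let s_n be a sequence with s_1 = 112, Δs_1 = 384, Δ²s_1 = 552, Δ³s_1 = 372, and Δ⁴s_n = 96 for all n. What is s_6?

Build the table forward from the leading diagonal:
Δ⁴: 96, 96, 96, 96, 96, 96
Δ³: 372, 468, 564, 660, 756, 852
Δ²: 552, 924, 1392, 1956, 2616, 3372
Δ: 384, 936, 1860, 3252, 5208, 7824
s: 112, 496, 1432, 3292, 6544, 11752

11752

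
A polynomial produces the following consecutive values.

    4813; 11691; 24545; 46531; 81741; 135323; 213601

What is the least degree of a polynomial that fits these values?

6878, 12854, 21986, 35210, 53582, 78278
5976, 9132, 13224, 18372, 24696
3156, 4092, 5148, 6324
936, 1056, 1176
120, 120
The fifth differences are constant, so the polynomial has degree 5.

5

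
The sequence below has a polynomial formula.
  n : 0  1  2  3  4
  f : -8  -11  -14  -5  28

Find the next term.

Δ: -3, -3, 9, 33
Δ²: 0, 12, 24
Δ³: 12, 12
Constant third difference = 12, so extend:
24 + 12 = 36;  33 + 36 = 69;  28 + 69 = 97

97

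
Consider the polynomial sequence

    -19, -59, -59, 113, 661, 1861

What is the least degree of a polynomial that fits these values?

Δ: -40, 0, 172, 548, 1200
Δ²: 40, 172, 376, 652
Δ³: 132, 204, 276
Δ⁴: 72, 72
The fourth differences are constant, so the polynomial has degree 4.

4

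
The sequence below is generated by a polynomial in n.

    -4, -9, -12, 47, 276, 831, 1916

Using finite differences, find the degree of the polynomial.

4

Δ: -5, -3, 59, 229, 555, 1085
Δ²: 2, 62, 170, 326, 530
Δ³: 60, 108, 156, 204
Δ⁴: 48, 48, 48
The fourth differences are constant, so the polynomial has degree 4.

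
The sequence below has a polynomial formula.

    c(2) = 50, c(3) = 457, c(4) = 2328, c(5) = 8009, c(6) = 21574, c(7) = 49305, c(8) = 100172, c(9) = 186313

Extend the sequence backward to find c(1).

9

D1: 407, 1871, 5681, 13565, 27731, 50867, 86141
D2: 1464, 3810, 7884, 14166, 23136, 35274
D3: 2346, 4074, 6282, 8970, 12138
D4: 1728, 2208, 2688, 3168
D5: 480, 480, 480
The fifth differences are constant at 480.
Work back: 1728 − 480 = 1248;  2346 − 1248 = 1098;  1464 − 1098 = 366;  407 − 366 = 41;  50 − 41 = 9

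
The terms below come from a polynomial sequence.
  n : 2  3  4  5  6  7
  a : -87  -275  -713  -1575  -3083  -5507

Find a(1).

-23

First differences: -188  -438  -862  -1508  -2424
Second differences: -250  -424  -646  -916
Third differences: -174  -222  -270
Fourth differences: -48  -48
The fourth differences are constant at -48.
Work back: -174 + 48 = -126;  -250 + 126 = -124;  -188 + 124 = -64;  -87 + 64 = -23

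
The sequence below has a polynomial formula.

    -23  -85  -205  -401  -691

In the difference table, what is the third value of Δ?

D1: -62, -120, -196, -290
D2: -58, -76, -94
D3: -18, -18

-196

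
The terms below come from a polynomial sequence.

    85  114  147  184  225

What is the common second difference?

4

Δ: 29, 33, 37, 41
Δ²: 4, 4, 4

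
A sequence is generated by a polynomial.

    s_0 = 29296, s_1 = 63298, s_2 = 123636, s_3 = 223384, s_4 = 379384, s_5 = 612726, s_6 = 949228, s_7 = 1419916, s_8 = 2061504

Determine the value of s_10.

4035556

D1: 34002, 60338, 99748, 156000, 233342, 336502, 470688, 641588
D2: 26336, 39410, 56252, 77342, 103160, 134186, 170900
D3: 13074, 16842, 21090, 25818, 31026, 36714
D4: 3768, 4248, 4728, 5208, 5688
D5: 480, 480, 480, 480
Constant fifth difference = 480, so extend:
5688 + 480 = 6168;  36714 + 6168 = 42882;  170900 + 42882 = 213782;  641588 + 213782 = 855370;  2061504 + 855370 = 2916874
6168 + 480 = 6648;  42882 + 6648 = 49530;  213782 + 49530 = 263312;  855370 + 263312 = 1118682;  2916874 + 1118682 = 4035556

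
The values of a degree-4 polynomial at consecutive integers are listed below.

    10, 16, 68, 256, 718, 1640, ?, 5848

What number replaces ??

3256

Using the first 6 terms:
D1: 6, 52, 188, 462, 922
D2: 46, 136, 274, 460
D3: 90, 138, 186
D4: 48, 48
Constant fourth difference = 48.
Extend forward: 186 + 48 = 234;  460 + 234 = 694;  922 + 694 = 1616;  1640 + 1616 = 3256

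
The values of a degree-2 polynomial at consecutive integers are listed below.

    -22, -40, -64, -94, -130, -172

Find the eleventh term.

D1: -18, -24, -30, -36, -42
D2: -6, -6, -6, -6
Constant second difference = -6, so extend:
-42 − 6 = -48;  -172 − 48 = -220
-48 − 6 = -54;  -220 − 54 = -274
-54 − 6 = -60;  -274 − 60 = -334
-60 − 6 = -66;  -334 − 66 = -400
-66 − 6 = -72;  -400 − 72 = -472

-472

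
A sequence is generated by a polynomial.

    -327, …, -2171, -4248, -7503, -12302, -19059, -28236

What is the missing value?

-954

Using the last 6 terms:
-2077, -3255, -4799, -6757, -9177
-1178, -1544, -1958, -2420
-366, -414, -462
-48, -48
Constant fourth difference = -48.
Extend backward: -366 + 48 = -318;  -1178 + 318 = -860;  -2077 + 860 = -1217;  -2171 + 1217 = -954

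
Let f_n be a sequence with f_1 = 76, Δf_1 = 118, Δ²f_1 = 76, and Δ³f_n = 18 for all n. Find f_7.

2284

Build the table forward from the leading diagonal:
Δ³: 18  18  18  18  18  18  18
Δ²: 76  94  112  130  148  166  184
Δ: 118  194  288  400  530  678  844
f: 76  194  388  676  1076  1606  2284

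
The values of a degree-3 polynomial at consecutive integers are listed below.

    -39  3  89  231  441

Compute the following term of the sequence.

731

Δ: 42  86  142  210
Δ²: 44  56  68
Δ³: 12  12
Constant third difference = 12, so extend:
68 + 12 = 80;  210 + 80 = 290;  441 + 290 = 731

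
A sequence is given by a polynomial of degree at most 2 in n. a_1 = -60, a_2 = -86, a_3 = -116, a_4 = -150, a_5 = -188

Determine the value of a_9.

-26, -30, -34, -38
-4, -4, -4
Constant second difference = -4, so extend:
-38 − 4 = -42;  -188 − 42 = -230
-42 − 4 = -46;  -230 − 46 = -276
-46 − 4 = -50;  -276 − 50 = -326
-50 − 4 = -54;  -326 − 54 = -380

-380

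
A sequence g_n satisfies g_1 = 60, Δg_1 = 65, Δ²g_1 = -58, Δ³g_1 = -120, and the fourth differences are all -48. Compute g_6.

-1635

Build the table forward from the leading diagonal:
D4: -48  -48  -48  -48  -48  -48
D3: -120  -168  -216  -264  -312  -360
D2: -58  -178  -346  -562  -826  -1138
D1: 65  7  -171  -517  -1079  -1905
g: 60  125  132  -39  -556  -1635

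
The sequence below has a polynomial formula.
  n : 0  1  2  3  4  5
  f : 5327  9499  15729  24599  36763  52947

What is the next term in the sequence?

Δ: 4172, 6230, 8870, 12164, 16184
Δ²: 2058, 2640, 3294, 4020
Δ³: 582, 654, 726
Δ⁴: 72, 72
The fourth differences are constant (72).
726 + 72 = 798;  4020 + 798 = 4818;  16184 + 4818 = 21002;  52947 + 21002 = 73949

73949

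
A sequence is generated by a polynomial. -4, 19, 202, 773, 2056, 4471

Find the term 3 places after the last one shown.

D1: 23  183  571  1283  2415
D2: 160  388  712  1132
D3: 228  324  420
D4: 96  96
Constant fourth difference = 96, so extend:
420 + 96 = 516;  1132 + 516 = 1648;  2415 + 1648 = 4063;  4471 + 4063 = 8534
516 + 96 = 612;  1648 + 612 = 2260;  4063 + 2260 = 6323;  8534 + 6323 = 14857
612 + 96 = 708;  2260 + 708 = 2968;  6323 + 2968 = 9291;  14857 + 9291 = 24148

24148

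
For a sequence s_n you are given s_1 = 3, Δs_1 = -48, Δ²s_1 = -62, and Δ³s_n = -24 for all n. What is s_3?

-155

Build the table forward from the leading diagonal:
Δ³: -24  -24  -24
Δ²: -62  -86  -110
Δ: -48  -110  -196
s: 3  -45  -155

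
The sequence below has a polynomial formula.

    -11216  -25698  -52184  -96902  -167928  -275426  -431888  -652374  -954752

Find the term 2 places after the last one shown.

-1892136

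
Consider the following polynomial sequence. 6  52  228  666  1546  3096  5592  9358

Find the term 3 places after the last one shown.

Δ: 46 , 176 , 438 , 880 , 1550 , 2496 , 3766
Δ²: 130 , 262 , 442 , 670 , 946 , 1270
Δ³: 132 , 180 , 228 , 276 , 324
Δ⁴: 48 , 48 , 48 , 48
Constant fourth difference = 48, so extend:
324 + 48 = 372;  1270 + 372 = 1642;  3766 + 1642 = 5408;  9358 + 5408 = 14766
372 + 48 = 420;  1642 + 420 = 2062;  5408 + 2062 = 7470;  14766 + 7470 = 22236
420 + 48 = 468;  2062 + 468 = 2530;  7470 + 2530 = 10000;  22236 + 10000 = 32236

32236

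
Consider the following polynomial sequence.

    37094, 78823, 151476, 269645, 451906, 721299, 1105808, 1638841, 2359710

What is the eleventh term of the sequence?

4554604

Δ: 41729, 72653, 118169, 182261, 269393, 384509, 533033, 720869
Δ²: 30924, 45516, 64092, 87132, 115116, 148524, 187836
Δ³: 14592, 18576, 23040, 27984, 33408, 39312
Δ⁴: 3984, 4464, 4944, 5424, 5904
Δ⁵: 480, 480, 480, 480
Fifth differences constant at 480.
5904 + 480 = 6384;  39312 + 6384 = 45696;  187836 + 45696 = 233532;  720869 + 233532 = 954401;  2359710 + 954401 = 3314111
6384 + 480 = 6864;  45696 + 6864 = 52560;  233532 + 52560 = 286092;  954401 + 286092 = 1240493;  3314111 + 1240493 = 4554604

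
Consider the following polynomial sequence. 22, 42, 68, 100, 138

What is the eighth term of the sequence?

288

Δ: 20, 26, 32, 38
Δ²: 6, 6, 6
Constant second difference = 6, so extend:
38 + 6 = 44;  138 + 44 = 182
44 + 6 = 50;  182 + 50 = 232
50 + 6 = 56;  232 + 56 = 288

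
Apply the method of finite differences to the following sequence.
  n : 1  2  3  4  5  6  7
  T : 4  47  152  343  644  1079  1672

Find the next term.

2447

D1: 43  105  191  301  435  593
D2: 62  86  110  134  158
D3: 24  24  24  24
Constant third difference = 24, so extend:
158 + 24 = 182;  593 + 182 = 775;  1672 + 775 = 2447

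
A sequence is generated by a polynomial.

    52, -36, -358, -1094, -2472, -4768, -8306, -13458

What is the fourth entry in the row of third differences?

-324

Δ: -88, -322, -736, -1378, -2296, -3538, -5152
Δ²: -234, -414, -642, -918, -1242, -1614
Δ³: -180, -228, -276, -324, -372
Δ⁴: -48, -48, -48, -48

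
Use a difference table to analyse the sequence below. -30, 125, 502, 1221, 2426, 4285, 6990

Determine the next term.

10757

Δ: 155, 377, 719, 1205, 1859, 2705
Δ²: 222, 342, 486, 654, 846
Δ³: 120, 144, 168, 192
Δ⁴: 24, 24, 24
The fourth differences are constant (24).
192 + 24 = 216;  846 + 216 = 1062;  2705 + 1062 = 3767;  6990 + 3767 = 10757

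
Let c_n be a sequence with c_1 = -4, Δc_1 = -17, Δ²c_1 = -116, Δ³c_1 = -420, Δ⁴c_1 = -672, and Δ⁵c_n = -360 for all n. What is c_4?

-823

Build the table forward from the leading diagonal:
D5: -360  -360  -360  -360
D4: -672  -1032  -1392  -1752
D3: -420  -1092  -2124  -3516
D2: -116  -536  -1628  -3752
D1: -17  -133  -669  -2297
c: -4  -21  -154  -823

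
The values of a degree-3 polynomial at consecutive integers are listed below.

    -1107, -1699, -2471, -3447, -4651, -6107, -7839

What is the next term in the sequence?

-592 , -772 , -976 , -1204 , -1456 , -1732
-180 , -204 , -228 , -252 , -276
-24 , -24 , -24 , -24
The third differences are constant (-24).
-276 − 24 = -300;  -1732 − 300 = -2032;  -7839 − 2032 = -9871

-9871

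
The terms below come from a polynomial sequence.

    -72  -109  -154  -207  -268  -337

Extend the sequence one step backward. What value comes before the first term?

-43

-37, -45, -53, -61, -69
-8, -8, -8, -8
The second differences are constant at -8.
Work back: -37 + 8 = -29;  -72 + 29 = -43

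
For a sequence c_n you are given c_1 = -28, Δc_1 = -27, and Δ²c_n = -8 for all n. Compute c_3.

-90

Build the table forward from the leading diagonal:
D2: -8, -8, -8
D1: -27, -35, -43
c: -28, -55, -90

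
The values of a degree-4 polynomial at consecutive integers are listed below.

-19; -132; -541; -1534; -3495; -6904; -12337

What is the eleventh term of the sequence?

-69189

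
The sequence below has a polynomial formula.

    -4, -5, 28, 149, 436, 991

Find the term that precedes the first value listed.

Δ: -1  33  121  287  555
Δ²: 34  88  166  268
Δ³: 54  78  102
Δ⁴: 24  24
The fourth differences are constant at 24.
Work back: 54 − 24 = 30;  34 − 30 = 4;  -1 − 4 = -5;  -4 + 5 = 1

1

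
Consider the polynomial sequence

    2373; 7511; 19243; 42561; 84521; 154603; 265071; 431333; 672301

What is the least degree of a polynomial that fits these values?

5

5138, 11732, 23318, 41960, 70082, 110468, 166262, 240968
6594, 11586, 18642, 28122, 40386, 55794, 74706
4992, 7056, 9480, 12264, 15408, 18912
2064, 2424, 2784, 3144, 3504
360, 360, 360, 360
The fifth differences are constant, so the polynomial has degree 5.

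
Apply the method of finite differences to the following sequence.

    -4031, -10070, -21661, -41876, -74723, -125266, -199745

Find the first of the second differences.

-5552

Δ: -6039, -11591, -20215, -32847, -50543, -74479
Δ²: -5552, -8624, -12632, -17696, -23936
Δ³: -3072, -4008, -5064, -6240
Δ⁴: -936, -1056, -1176
Δ⁵: -120, -120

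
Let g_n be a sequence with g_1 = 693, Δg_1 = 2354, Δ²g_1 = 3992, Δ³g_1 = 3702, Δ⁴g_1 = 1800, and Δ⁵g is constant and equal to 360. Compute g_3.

9393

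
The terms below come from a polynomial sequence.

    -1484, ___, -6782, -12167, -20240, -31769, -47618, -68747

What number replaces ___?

Using the last 6 terms:
First differences: -5385, -8073, -11529, -15849, -21129
Second differences: -2688, -3456, -4320, -5280
Third differences: -768, -864, -960
Fourth differences: -96, -96
Constant fourth difference = -96.
Extend backward: -768 + 96 = -672;  -2688 + 672 = -2016;  -5385 + 2016 = -3369;  -6782 + 3369 = -3413

-3413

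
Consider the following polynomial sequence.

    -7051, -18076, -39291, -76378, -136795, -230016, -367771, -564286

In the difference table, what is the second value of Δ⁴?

-2016

D1: -11025, -21215, -37087, -60417, -93221, -137755, -196515
D2: -10190, -15872, -23330, -32804, -44534, -58760
D3: -5682, -7458, -9474, -11730, -14226
D4: -1776, -2016, -2256, -2496
D5: -240, -240, -240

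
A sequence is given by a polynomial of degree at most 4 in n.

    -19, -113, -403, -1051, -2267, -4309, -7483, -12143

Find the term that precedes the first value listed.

-7

D1: -94  -290  -648  -1216  -2042  -3174  -4660
D2: -196  -358  -568  -826  -1132  -1486
D3: -162  -210  -258  -306  -354
D4: -48  -48  -48  -48
The fourth differences are constant at -48.
Work back: -162 + 48 = -114;  -196 + 114 = -82;  -94 + 82 = -12;  -19 + 12 = -7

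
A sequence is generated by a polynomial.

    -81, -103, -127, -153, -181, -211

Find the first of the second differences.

-2

Δ: -22, -24, -26, -28, -30
Δ²: -2, -2, -2, -2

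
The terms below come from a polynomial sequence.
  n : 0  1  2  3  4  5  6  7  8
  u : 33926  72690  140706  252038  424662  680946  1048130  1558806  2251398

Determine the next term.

Δ: 38764 , 68016 , 111332 , 172624 , 256284 , 367184 , 510676 , 692592
Δ²: 29252 , 43316 , 61292 , 83660 , 110900 , 143492 , 181916
Δ³: 14064 , 17976 , 22368 , 27240 , 32592 , 38424
Δ⁴: 3912 , 4392 , 4872 , 5352 , 5832
Δ⁵: 480 , 480 , 480 , 480
Constant fifth difference = 480, so extend:
5832 + 480 = 6312;  38424 + 6312 = 44736;  181916 + 44736 = 226652;  692592 + 226652 = 919244;  2251398 + 919244 = 3170642

3170642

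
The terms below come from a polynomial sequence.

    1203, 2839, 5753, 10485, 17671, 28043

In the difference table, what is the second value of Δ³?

Δ: 1636, 2914, 4732, 7186, 10372
Δ²: 1278, 1818, 2454, 3186
Δ³: 540, 636, 732
Δ⁴: 96, 96

636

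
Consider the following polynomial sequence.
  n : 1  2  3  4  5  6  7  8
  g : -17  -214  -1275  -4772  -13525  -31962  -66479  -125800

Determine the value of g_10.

D1: -197, -1061, -3497, -8753, -18437, -34517, -59321
D2: -864, -2436, -5256, -9684, -16080, -24804
D3: -1572, -2820, -4428, -6396, -8724
D4: -1248, -1608, -1968, -2328
D5: -360, -360, -360
Constant fifth difference = -360, so extend:
-2328 − 360 = -2688;  -8724 − 2688 = -11412;  -24804 − 11412 = -36216;  -59321 − 36216 = -95537;  -125800 − 95537 = -221337
-2688 − 360 = -3048;  -11412 − 3048 = -14460;  -36216 − 14460 = -50676;  -95537 − 50676 = -146213;  -221337 − 146213 = -367550

-367550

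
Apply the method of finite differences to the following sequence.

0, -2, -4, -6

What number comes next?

D1: -2, -2, -2
Constant first difference = -2, so extend:
-6 − 2 = -8

-8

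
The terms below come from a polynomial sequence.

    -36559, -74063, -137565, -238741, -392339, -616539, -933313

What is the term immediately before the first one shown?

First differences: -37504  -63502  -101176  -153598  -224200  -316774
Second differences: -25998  -37674  -52422  -70602  -92574
Third differences: -11676  -14748  -18180  -21972
Fourth differences: -3072  -3432  -3792
Fifth differences: -360  -360
The fifth differences are constant at -360.
Work back: -3072 + 360 = -2712;  -11676 + 2712 = -8964;  -25998 + 8964 = -17034;  -37504 + 17034 = -20470;  -36559 + 20470 = -16089

-16089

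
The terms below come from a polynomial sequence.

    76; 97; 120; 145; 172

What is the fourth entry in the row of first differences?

27

D1: 21, 23, 25, 27
D2: 2, 2, 2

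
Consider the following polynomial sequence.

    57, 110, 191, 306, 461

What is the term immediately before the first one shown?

26

Δ: 53  81  115  155
Δ²: 28  34  40
Δ³: 6  6
The third differences are constant at 6.
Work back: 28 − 6 = 22;  53 − 22 = 31;  57 − 31 = 26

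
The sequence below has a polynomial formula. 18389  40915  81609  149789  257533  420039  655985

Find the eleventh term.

First differences: 22526  40694  68180  107744  162506  235946
Second differences: 18168  27486  39564  54762  73440
Third differences: 9318  12078  15198  18678
Fourth differences: 2760  3120  3480
Fifth differences: 360  360
Constant fifth difference = 360, so extend:
3480 + 360 = 3840;  18678 + 3840 = 22518;  73440 + 22518 = 95958;  235946 + 95958 = 331904;  655985 + 331904 = 987889
3840 + 360 = 4200;  22518 + 4200 = 26718;  95958 + 26718 = 122676;  331904 + 122676 = 454580;  987889 + 454580 = 1442469
4200 + 360 = 4560;  26718 + 4560 = 31278;  122676 + 31278 = 153954;  454580 + 153954 = 608534;  1442469 + 608534 = 2051003
4560 + 360 = 4920;  31278 + 4920 = 36198;  153954 + 36198 = 190152;  608534 + 190152 = 798686;  2051003 + 798686 = 2849689

2849689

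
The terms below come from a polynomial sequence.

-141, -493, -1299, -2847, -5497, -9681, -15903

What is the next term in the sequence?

D1: -352 , -806 , -1548 , -2650 , -4184 , -6222
D2: -454 , -742 , -1102 , -1534 , -2038
D3: -288 , -360 , -432 , -504
D4: -72 , -72 , -72
Constant fourth difference = -72, so extend:
-504 − 72 = -576;  -2038 − 576 = -2614;  -6222 − 2614 = -8836;  -15903 − 8836 = -24739

-24739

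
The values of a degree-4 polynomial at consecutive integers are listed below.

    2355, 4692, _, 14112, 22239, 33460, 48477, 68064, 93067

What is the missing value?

8449

Using the last 6 terms:
First differences: 8127, 11221, 15017, 19587, 25003
Second differences: 3094, 3796, 4570, 5416
Third differences: 702, 774, 846
Fourth differences: 72, 72
Constant fourth difference = 72.
Extend backward: 702 − 72 = 630;  3094 − 630 = 2464;  8127 − 2464 = 5663;  14112 − 5663 = 8449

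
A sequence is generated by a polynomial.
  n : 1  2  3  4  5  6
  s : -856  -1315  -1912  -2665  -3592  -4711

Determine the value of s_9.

Δ: -459, -597, -753, -927, -1119
Δ²: -138, -156, -174, -192
Δ³: -18, -18, -18
The third differences are constant (-18).
-192 − 18 = -210;  -1119 − 210 = -1329;  -4711 − 1329 = -6040
-210 − 18 = -228;  -1329 − 228 = -1557;  -6040 − 1557 = -7597
-228 − 18 = -246;  -1557 − 246 = -1803;  -7597 − 1803 = -9400

-9400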